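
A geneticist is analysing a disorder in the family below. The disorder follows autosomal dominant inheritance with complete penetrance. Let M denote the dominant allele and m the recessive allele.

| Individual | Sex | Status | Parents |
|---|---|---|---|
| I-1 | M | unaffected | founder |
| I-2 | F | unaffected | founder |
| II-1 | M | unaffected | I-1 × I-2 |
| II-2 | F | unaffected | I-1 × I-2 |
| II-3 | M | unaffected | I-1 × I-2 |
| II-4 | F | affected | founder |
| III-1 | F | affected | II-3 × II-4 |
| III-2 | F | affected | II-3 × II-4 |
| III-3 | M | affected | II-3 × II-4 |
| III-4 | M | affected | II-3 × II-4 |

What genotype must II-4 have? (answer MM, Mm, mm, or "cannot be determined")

II-4's phenotype allows MM or Mm, and no parent or child forces a single allele at both positions; consistent genotype assignments exist with II-4 as MM or Mm.

cannot be determined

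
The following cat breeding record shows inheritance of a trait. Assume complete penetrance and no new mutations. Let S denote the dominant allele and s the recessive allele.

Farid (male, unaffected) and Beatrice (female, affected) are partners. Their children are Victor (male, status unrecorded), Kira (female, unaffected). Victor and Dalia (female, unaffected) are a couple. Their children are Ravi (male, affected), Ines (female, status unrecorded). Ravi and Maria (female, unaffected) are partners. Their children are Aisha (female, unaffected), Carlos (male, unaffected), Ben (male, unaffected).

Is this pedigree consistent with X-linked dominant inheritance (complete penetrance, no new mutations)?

Under X-linked dominant, Ravi (affected, male) cannot arise from Victor (unrecorded) × Dalia (unaffected).

No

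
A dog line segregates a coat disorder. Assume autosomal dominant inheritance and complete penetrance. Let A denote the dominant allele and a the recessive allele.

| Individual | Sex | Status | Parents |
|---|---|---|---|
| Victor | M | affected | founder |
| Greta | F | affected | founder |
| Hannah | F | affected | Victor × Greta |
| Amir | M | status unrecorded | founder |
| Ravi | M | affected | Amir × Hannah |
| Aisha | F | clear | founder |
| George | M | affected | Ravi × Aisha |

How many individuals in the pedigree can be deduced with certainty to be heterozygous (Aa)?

1

Obligate heterozygotes: George is affected so carries A and received a from Aisha (aa), so George is Aa.
Every other individual is either homozygous by phenotype or has at least one consistent homozygous assignment, so the count is 1.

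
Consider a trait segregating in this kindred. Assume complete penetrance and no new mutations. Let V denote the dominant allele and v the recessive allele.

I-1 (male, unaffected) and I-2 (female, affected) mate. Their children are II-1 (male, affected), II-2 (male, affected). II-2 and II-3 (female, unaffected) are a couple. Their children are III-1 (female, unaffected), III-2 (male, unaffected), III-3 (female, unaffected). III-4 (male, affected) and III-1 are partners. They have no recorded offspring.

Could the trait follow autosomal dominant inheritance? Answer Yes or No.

Yes

A consistent assignment under autosomal dominant exists: I-1 vv, I-2 VV, II-1 Vv, II-2 Vv, II-3 vv, III-1 vv, III-2 vv, III-3 vv, III-4 VV.
In this assignment every recorded phenotype matches its genotype and every non-founder's genotype is obtainable from its parents' genotypes, so the pedigree is consistent.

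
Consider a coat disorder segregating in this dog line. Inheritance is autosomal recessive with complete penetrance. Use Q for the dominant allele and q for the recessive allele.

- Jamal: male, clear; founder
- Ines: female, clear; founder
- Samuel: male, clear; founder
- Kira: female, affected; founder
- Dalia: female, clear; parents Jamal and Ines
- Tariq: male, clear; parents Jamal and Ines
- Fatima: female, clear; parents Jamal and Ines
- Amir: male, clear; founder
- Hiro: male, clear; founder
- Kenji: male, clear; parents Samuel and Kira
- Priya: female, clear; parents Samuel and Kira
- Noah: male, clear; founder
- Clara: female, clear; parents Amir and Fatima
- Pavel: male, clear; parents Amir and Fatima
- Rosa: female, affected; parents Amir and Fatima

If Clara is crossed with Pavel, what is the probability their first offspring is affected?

Amir is clear so carries Q and passed q to Rosa (qq), so Amir is Qq.
Fatima is clear so carries Q and passed q to Rosa (qq), so Fatima is Qq.
Clara is a clear offspring of Amir (Qq) × Fatima (Qq), whose cross gives 1/4 QQ : 1/2 Qq : 1/4 qq; conditioning on being clear, Clara is QQ with probability 1/3, Qq with probability 2/3.
Pavel is a clear offspring of Amir (Qq) × Fatima (Qq), whose cross gives 1/4 QQ : 1/2 Qq : 1/4 qq; conditioning on being clear, Pavel is QQ with probability 1/3, Qq with probability 2/3.
Summing over parental genotype combinations, P(offspring is affected) = 4/9·1/4 = 1/9.

1/9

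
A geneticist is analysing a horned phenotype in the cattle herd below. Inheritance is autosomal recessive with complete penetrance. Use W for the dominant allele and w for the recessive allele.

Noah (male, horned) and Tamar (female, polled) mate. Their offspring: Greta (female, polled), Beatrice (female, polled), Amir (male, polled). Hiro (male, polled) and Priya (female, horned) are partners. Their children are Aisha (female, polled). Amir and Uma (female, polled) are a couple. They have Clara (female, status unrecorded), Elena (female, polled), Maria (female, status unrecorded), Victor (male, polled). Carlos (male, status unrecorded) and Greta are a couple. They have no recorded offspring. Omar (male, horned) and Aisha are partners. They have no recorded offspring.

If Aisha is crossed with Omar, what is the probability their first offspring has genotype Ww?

1/2

Aisha is polled so carries W and received w from Priya (ww), so Aisha is Ww.
Omar is horned, so Omar is ww.
The cross gives 1/2 Ww : 1/2 ww, so P(offspring has genotype Ww) = 1/2.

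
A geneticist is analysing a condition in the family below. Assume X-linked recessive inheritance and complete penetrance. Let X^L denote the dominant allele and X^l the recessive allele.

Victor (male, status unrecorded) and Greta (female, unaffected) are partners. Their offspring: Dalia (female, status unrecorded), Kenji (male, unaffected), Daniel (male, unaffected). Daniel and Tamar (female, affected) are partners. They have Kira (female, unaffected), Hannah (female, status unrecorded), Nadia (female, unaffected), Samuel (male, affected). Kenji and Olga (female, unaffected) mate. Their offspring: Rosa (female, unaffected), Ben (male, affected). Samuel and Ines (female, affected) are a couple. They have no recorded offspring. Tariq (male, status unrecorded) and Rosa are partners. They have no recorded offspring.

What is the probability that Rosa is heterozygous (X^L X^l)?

Kenji is unaffected, so Kenji is X^L Y.
Olga is unaffected so carries L and passed l to Ben (X^l Y), so Olga is X^L X^l.
Their cross gives offspring ratios 1/2 X^L X^L : 1/2 X^L X^l. Conditioning on Rosa being unaffected, P(X^L X^l) = 1/2 / 1 = 1/2.

1/2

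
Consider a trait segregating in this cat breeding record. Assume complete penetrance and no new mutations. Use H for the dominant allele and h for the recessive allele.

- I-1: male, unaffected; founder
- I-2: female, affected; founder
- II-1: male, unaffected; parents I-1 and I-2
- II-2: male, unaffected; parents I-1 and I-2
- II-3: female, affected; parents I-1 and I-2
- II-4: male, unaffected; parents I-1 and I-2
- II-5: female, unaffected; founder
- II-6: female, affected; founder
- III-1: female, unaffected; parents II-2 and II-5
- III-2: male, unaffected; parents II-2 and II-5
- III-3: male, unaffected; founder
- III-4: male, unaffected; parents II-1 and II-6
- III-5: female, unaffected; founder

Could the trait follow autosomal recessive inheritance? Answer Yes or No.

A consistent assignment under autosomal recessive exists: I-1 Hh, I-2 hh, II-1 Hh, II-2 Hh, II-3 hh, II-4 Hh, II-5 HH, II-6 hh, III-1 HH, III-2 HH, III-3 HH, III-4 Hh, III-5 HH.
In this assignment every recorded phenotype matches its genotype and every non-founder's genotype is obtainable from its parents' genotypes, so the pedigree is consistent.

Yes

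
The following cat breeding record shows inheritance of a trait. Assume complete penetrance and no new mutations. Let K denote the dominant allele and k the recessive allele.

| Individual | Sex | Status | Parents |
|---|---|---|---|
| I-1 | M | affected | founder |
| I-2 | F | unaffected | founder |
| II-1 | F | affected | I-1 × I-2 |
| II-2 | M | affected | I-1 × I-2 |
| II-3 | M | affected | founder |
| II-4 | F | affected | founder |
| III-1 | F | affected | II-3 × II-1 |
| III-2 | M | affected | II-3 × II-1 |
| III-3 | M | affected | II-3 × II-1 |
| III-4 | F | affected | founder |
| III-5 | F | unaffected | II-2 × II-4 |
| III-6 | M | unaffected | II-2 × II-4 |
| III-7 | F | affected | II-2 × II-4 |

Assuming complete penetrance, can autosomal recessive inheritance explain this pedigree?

Under autosomal recessive, III-5 (unaffected, female) cannot arise from II-2 (affected) × II-4 (affected).

No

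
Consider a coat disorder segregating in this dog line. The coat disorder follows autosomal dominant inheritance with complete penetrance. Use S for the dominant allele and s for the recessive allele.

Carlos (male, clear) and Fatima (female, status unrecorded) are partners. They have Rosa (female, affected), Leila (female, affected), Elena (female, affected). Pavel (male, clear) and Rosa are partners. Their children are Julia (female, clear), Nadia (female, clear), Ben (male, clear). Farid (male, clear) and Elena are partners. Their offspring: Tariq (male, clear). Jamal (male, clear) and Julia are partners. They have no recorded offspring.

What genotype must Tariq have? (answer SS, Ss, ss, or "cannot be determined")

ss

Tariq is clear, so Tariq is ss.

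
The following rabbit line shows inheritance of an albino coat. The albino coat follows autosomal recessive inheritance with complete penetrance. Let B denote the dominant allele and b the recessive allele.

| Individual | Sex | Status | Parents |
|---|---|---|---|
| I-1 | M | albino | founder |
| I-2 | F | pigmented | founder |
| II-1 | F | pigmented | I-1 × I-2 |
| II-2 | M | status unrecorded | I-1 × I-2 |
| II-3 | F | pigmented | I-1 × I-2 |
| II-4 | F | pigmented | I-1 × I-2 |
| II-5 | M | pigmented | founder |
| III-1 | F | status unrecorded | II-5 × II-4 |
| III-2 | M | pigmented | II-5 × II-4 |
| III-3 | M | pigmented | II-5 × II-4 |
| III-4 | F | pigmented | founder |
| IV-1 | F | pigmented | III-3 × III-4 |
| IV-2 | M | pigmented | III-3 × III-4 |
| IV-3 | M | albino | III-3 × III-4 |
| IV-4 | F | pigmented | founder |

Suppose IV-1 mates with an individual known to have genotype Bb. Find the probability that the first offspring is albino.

1/6

III-3 is pigmented so carries B and passed b to IV-3 (bb), so III-3 is Bb.
III-4 is pigmented so carries B and passed b to IV-3 (bb), so III-4 is Bb.
IV-1 is a pigmented offspring of III-3 (Bb) × III-4 (Bb), whose cross gives 1/4 BB : 1/2 Bb : 1/4 bb; conditioning on being pigmented, IV-1 is BB with probability 1/3, Bb with probability 2/3.
Summing over parental genotype combinations, P(offspring is albino) = 2/3·1/4 = 1/6.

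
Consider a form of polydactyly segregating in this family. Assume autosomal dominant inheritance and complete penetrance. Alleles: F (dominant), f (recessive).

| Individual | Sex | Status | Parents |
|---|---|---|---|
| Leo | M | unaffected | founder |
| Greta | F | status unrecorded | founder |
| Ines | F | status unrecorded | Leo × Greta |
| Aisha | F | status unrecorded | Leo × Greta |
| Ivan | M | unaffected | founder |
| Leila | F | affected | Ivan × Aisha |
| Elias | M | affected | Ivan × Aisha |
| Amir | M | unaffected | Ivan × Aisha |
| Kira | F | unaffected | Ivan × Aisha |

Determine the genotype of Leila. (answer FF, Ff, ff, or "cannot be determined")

Ff

From phenotype alone, Leila is FF or Ff.
Leila is affected so carries F and received f from Ivan (ff), so Leila is Ff.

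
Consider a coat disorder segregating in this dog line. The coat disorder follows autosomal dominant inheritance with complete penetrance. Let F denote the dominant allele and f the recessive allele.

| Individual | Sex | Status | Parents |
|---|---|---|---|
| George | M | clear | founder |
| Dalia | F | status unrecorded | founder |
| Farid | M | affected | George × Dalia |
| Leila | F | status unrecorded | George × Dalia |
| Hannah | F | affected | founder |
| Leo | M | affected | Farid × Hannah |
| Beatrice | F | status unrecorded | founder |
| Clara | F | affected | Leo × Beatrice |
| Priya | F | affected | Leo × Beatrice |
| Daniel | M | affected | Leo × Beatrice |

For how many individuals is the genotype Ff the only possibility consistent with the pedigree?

Obligate heterozygotes: Farid is affected so carries F and received f from George (ff), so Farid is Ff.
Every other individual is either homozygous by phenotype or has at least one consistent homozygous assignment, so the count is 1.

1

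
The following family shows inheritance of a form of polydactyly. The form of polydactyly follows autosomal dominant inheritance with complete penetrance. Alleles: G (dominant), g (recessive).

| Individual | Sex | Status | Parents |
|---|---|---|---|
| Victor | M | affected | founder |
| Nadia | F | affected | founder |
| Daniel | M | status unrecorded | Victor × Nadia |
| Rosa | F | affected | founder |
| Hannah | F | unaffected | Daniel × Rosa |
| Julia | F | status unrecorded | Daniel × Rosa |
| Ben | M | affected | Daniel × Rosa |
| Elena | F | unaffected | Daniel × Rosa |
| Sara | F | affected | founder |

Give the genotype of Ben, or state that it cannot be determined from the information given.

Ben's phenotype allows GG or Gg, and no parent or child forces a single allele at both positions; consistent genotype assignments exist with Ben as GG or Gg.

cannot be determined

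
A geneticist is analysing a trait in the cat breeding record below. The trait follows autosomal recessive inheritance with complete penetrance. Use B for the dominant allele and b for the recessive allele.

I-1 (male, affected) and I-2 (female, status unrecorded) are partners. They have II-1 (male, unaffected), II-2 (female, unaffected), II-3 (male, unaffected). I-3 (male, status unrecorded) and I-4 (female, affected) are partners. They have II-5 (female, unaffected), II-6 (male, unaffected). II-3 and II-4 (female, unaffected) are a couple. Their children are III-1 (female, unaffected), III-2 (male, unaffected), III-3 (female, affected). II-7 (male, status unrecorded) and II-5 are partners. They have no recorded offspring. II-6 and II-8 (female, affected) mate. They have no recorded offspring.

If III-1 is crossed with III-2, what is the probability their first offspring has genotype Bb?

II-3 is unaffected so carries B and received b from I-1 (bb), so II-3 is Bb.
II-4 is unaffected so carries B and passed b to III-3 (bb), so II-4 is Bb.
III-1 is an unaffected offspring of II-3 (Bb) × II-4 (Bb), whose cross gives 1/4 BB : 1/2 Bb : 1/4 bb; conditioning on being unaffected, III-1 is BB with probability 1/3, Bb with probability 2/3.
III-2 is an unaffected offspring of II-3 (Bb) × II-4 (Bb), whose cross gives 1/4 BB : 1/2 Bb : 1/4 bb; conditioning on being unaffected, III-2 is BB with probability 1/3, Bb with probability 2/3.
Summing over parental genotype combinations, P(offspring has genotype Bb) = 2/9·1/2 + 2/9·1/2 + 4/9·1/2 = 4/9.

4/9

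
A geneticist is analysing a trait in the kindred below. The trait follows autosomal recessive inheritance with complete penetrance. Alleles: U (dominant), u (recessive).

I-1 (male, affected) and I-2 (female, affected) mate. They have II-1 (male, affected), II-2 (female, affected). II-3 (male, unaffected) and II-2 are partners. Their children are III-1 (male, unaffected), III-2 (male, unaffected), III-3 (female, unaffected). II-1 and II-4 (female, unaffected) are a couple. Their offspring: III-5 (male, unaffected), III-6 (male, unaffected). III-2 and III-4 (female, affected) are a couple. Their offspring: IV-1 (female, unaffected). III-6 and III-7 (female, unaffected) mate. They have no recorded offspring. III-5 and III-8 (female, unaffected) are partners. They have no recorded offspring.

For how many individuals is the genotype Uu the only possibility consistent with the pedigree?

Obligate heterozygotes: III-1 is unaffected so carries U and received u from II-2 (uu), so III-1 is Uu; III-2 is unaffected so carries U and received u from II-2 (uu), so III-2 is Uu; III-3 is unaffected so carries U and received u from II-2 (uu), so III-3 is Uu; III-5 is unaffected so carries U and received u from II-1 (uu), so III-5 is Uu; III-6 is unaffected so carries U and received u from II-1 (uu), so III-6 is Uu; IV-1 is unaffected so carries U and received u from III-4 (uu), so IV-1 is Uu.
Every other individual is either homozygous by phenotype or has at least one consistent homozygous assignment, so the count is 6.

6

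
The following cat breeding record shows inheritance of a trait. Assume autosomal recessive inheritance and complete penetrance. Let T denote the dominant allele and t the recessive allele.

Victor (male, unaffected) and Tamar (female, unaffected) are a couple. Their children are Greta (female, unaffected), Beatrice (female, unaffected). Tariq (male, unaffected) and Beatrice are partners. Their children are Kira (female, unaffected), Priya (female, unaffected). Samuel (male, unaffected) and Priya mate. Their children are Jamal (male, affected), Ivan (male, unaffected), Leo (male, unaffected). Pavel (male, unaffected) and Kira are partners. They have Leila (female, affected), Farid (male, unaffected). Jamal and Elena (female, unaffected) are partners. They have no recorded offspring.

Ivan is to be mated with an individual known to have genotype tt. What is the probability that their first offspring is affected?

Samuel is unaffected so carries T and passed t to Jamal (tt), so Samuel is Tt.
Priya is unaffected so carries T and passed t to Jamal (tt), so Priya is Tt.
Ivan is an unaffected offspring of Samuel (Tt) × Priya (Tt), whose cross gives 1/4 TT : 1/2 Tt : 1/4 tt; conditioning on being unaffected, Ivan is TT with probability 1/3, Tt with probability 2/3.
Summing over parental genotype combinations, P(offspring is affected) = 2/3·1/2 = 1/3.

1/3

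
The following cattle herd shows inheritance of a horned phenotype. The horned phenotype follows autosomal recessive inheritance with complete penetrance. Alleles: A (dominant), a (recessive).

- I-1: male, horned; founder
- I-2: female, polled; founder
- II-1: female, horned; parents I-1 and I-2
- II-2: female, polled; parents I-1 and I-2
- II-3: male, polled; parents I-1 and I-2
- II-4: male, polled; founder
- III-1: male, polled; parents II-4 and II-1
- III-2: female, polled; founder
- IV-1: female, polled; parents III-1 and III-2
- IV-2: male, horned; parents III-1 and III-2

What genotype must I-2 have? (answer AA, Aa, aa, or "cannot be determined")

Aa

From phenotype alone, I-2 is AA or Aa.
I-2 is polled so carries A and passed a to II-1 (aa), so I-2 is Aa.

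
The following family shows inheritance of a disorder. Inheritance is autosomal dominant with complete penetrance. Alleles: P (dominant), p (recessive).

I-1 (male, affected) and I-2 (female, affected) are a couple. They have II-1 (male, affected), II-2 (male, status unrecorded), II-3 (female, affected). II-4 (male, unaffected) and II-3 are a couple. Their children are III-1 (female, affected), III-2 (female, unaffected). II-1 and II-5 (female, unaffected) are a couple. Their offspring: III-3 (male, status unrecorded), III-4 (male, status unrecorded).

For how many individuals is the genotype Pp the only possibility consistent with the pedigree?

2

Obligate heterozygotes: II-3 is affected so carries P and passed p to III-2 (pp), so II-3 is Pp; III-1 is affected so carries P and received p from II-4 (pp), so III-1 is Pp.
Every other individual is either homozygous by phenotype or has at least one consistent homozygous assignment, so the count is 2.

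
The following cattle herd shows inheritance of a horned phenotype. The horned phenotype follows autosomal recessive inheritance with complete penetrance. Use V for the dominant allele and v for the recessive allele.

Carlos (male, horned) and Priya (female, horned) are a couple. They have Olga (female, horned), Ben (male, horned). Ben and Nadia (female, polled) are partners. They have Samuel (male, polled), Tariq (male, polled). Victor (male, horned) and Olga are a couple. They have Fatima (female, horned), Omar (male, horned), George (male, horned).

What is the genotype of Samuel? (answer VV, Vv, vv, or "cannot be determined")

From phenotype alone, Samuel is VV or Vv.
Samuel is polled so carries V and received v from Ben (vv), so Samuel is Vv.

Vv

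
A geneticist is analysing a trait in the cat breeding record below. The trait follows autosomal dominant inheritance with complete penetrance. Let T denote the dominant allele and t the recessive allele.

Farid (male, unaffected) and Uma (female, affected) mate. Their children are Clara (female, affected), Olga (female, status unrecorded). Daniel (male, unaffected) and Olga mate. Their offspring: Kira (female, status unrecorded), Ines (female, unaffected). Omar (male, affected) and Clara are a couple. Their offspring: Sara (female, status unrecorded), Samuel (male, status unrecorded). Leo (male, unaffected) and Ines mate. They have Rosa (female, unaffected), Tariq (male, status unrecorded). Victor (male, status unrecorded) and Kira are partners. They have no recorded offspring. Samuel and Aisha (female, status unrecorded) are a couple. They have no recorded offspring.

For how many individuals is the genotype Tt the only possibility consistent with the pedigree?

1

Obligate heterozygotes: Clara is affected so carries T and received t from Farid (tt), so Clara is Tt.
Every other individual is either homozygous by phenotype or has at least one consistent homozygous assignment, so the count is 1.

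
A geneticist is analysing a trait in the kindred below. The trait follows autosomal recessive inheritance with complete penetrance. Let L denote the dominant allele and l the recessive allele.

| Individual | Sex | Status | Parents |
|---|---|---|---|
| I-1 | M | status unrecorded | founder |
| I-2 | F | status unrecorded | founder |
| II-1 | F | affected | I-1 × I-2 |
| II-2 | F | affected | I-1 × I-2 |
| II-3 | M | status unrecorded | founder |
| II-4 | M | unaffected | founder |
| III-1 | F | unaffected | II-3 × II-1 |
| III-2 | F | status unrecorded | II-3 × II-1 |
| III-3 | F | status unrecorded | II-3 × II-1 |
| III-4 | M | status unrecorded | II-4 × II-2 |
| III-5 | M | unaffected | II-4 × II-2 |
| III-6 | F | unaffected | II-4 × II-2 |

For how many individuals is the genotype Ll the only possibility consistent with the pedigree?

Obligate heterozygotes: III-1 is unaffected so carries L and received l from II-1 (ll), so III-1 is Ll; III-5 is unaffected so carries L and received l from II-2 (ll), so III-5 is Ll; III-6 is unaffected so carries L and received l from II-2 (ll), so III-6 is Ll.
Every other individual is either homozygous by phenotype or has at least one consistent homozygous assignment, so the count is 3.

3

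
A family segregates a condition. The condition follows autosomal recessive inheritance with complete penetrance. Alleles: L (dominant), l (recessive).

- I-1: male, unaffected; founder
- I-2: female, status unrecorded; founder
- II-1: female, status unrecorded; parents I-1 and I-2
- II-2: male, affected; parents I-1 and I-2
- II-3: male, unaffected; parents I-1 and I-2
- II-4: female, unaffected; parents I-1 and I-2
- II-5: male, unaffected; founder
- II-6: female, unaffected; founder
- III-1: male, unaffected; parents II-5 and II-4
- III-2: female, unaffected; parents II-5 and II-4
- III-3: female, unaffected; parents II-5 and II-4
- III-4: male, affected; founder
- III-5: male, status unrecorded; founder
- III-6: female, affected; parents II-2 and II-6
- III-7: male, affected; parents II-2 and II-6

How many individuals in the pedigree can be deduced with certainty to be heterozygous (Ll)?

Obligate heterozygotes: I-1 is unaffected so carries L and passed l to II-2 (ll), so I-1 is Ll; II-6 is unaffected so carries L and passed l to III-6 (ll), so II-6 is Ll.
Every other individual is either homozygous by phenotype or has at least one consistent homozygous assignment, so the count is 2.

2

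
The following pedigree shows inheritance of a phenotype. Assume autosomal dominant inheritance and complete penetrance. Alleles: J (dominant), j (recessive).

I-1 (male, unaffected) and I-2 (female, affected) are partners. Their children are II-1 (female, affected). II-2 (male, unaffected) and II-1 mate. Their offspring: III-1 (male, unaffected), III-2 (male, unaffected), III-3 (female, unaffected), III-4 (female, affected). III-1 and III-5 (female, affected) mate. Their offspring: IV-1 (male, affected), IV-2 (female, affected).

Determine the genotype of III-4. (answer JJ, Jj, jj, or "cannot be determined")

From phenotype alone, III-4 is JJ or Jj.
III-4 is affected so carries J and received j from II-2 (jj), so III-4 is Jj.

Jj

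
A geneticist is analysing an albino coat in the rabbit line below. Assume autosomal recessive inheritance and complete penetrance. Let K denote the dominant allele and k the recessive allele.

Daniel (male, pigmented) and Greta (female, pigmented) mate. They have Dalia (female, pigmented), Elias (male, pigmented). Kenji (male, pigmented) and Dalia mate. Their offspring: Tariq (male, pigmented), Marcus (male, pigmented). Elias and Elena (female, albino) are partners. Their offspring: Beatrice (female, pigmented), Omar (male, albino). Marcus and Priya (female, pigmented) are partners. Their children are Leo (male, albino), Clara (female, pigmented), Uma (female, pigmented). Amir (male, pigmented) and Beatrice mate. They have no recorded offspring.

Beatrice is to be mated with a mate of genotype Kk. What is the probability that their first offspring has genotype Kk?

1/2

Beatrice is pigmented so carries K and received k from Elena (kk), so Beatrice is Kk.
The cross gives 1/4 KK : 1/2 Kk : 1/4 kk, so P(offspring has genotype Kk) = 1/2.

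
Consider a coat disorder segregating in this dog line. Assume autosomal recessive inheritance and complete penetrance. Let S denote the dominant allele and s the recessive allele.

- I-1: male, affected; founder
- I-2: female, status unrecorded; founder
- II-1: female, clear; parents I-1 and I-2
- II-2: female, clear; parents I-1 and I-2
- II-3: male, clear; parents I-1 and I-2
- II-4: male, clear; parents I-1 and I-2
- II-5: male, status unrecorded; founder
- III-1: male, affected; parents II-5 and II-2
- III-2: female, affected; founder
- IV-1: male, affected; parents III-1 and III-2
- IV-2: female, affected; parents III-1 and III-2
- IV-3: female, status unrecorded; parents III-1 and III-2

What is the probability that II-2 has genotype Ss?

1

II-2 is clear so carries S and received s from I-1 (ss), so II-2 is Ss, giving P(Ss) = 1.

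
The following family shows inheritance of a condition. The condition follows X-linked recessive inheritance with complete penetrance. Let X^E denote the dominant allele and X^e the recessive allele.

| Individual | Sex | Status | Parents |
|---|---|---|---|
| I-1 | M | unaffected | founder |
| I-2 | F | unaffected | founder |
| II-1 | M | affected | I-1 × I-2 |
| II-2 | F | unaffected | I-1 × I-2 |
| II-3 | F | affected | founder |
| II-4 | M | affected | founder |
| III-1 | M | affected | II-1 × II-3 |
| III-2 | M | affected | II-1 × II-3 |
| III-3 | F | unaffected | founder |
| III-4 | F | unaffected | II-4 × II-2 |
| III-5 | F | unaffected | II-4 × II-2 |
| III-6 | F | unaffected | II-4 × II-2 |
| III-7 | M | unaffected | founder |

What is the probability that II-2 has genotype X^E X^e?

1/9

I-1 is unaffected, so I-1 is X^E Y.
I-2 is unaffected so carries E and passed e to II-1 (X^e Y), so I-2 is X^E X^e.
Their cross gives offspring ratios 1/2 X^E X^E : 1/2 X^E X^e. Conditioning on II-2 being unaffected, P(X^E X^e) = 1/2 / 1 = 1/2 before taking II-2's own offspring into account.
II-4 is affected, so II-4 is X^e Y.
Now use II-2's offspring. Probability of each recorded status — unaffected daughter III-4: 1/2 if II-2 is X^E X^e, 1 if X^E X^E; unaffected daughter III-5: 1/2 if II-2 is X^E X^e, 1 if X^E X^E; unaffected daughter III-6: 1/2 if II-2 is X^E X^e, 1 if X^E X^E.
Bayes: P(X^E X^e) = 1/2·1/8 / (1/2·1/8 + 1/2·1) = 1/9.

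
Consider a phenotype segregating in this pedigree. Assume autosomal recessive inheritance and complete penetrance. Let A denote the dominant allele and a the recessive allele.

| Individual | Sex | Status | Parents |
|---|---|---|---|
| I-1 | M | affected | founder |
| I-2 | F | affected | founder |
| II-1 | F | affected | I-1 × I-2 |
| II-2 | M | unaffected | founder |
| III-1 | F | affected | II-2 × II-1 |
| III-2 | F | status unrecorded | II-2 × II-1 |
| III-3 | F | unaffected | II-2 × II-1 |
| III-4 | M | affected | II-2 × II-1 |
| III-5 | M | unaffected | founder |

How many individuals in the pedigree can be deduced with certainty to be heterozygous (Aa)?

Obligate heterozygotes: II-2 is unaffected so carries A and passed a to III-1 (aa), so II-2 is Aa; III-3 is unaffected so carries A and received a from II-1 (aa), so III-3 is Aa.
Every other individual is either homozygous by phenotype or has at least one consistent homozygous assignment, so the count is 2.

2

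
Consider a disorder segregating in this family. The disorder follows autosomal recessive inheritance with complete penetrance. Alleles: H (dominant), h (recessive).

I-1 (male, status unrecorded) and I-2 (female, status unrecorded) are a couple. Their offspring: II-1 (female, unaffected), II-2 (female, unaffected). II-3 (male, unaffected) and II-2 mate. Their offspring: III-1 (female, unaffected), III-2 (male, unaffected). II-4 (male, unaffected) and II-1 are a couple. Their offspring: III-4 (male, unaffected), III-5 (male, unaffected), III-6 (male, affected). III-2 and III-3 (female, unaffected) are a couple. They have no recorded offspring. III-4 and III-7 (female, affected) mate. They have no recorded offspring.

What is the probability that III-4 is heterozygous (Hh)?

II-4 is unaffected so carries H and passed h to III-6 (hh), so II-4 is Hh.
II-1 is unaffected so carries H and passed h to III-6 (hh), so II-1 is Hh.
Their cross gives offspring ratios 1/4 HH : 1/2 Hh : 1/4 hh. Conditioning on III-4 being unaffected, P(Hh) = 1/2 / 3/4 = 2/3.

2/3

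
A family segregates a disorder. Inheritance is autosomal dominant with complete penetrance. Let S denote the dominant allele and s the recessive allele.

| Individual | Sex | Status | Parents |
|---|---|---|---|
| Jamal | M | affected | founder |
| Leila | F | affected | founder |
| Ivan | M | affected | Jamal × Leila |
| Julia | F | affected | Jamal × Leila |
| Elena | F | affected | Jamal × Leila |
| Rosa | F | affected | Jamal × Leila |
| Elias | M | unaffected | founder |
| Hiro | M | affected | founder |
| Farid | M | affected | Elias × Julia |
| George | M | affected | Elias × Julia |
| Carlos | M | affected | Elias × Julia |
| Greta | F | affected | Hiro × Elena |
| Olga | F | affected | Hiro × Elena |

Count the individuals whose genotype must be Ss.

3

Obligate heterozygotes: Farid is affected so carries S and received s from Elias (ss), so Farid is Ss; George is affected so carries S and received s from Elias (ss), so George is Ss; Carlos is affected so carries S and received s from Elias (ss), so Carlos is Ss.
Every other individual is either homozygous by phenotype or has at least one consistent homozygous assignment, so the count is 3.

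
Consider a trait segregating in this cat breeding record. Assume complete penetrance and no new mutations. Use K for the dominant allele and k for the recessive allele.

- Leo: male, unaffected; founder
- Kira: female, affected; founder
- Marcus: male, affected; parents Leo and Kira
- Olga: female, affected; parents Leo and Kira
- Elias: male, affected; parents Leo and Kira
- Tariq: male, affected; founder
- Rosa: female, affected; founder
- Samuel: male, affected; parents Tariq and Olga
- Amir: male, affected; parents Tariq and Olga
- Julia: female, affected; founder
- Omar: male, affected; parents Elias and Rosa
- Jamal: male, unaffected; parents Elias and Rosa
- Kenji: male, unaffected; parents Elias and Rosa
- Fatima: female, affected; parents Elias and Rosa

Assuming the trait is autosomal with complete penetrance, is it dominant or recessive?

Elias and Rosa are both affected yet have an unaffected child Jamal. Under a recessive model two affected parents are homozygous and every child would be affected, so the trait cannot be recessive.

dominant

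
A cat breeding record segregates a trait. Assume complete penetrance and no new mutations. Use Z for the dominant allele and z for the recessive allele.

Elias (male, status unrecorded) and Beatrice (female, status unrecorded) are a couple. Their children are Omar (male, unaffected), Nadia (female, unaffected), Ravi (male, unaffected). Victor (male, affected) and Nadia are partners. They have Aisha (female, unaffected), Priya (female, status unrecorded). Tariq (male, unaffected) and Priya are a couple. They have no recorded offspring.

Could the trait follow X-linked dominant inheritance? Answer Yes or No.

No

Under X-linked dominant, Aisha (unaffected, female) cannot arise from Victor (affected) × Nadia (unaffected).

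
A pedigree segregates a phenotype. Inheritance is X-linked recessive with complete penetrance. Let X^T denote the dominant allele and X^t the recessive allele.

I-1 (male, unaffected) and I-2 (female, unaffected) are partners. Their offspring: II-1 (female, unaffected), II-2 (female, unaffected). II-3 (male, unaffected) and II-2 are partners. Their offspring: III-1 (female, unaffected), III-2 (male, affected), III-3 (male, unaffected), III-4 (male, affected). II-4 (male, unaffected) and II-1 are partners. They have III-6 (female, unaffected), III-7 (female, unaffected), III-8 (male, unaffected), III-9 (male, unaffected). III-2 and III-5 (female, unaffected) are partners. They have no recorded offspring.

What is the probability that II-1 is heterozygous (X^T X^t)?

I-1 is unaffected, so I-1 is X^T Y.
I-2 is unaffected so carries T and passed t to II-2 (X^T X^t, whose T came from I-1), so I-2 is X^T X^t.
Their cross gives offspring ratios 1/2 X^T X^T : 1/2 X^T X^t. Conditioning on II-1 being unaffected, P(X^T X^t) = 1/2 / 1 = 1/2 before taking II-1's own offspring into account.
II-4 is unaffected, so II-4 is X^T Y.
Now use II-1's offspring. Probability of each recorded status — unaffected son III-8: 1/2 if II-1 is X^T X^t, 1 if X^T X^T; unaffected son III-9: 1/2 if II-1 is X^T X^t, 1 if X^T X^T. (III-6, III-7: equally likely either way, so uninformative.)
Bayes: P(X^T X^t) = 1/2·1/4 / (1/2·1/4 + 1/2·1) = 1/5.

1/5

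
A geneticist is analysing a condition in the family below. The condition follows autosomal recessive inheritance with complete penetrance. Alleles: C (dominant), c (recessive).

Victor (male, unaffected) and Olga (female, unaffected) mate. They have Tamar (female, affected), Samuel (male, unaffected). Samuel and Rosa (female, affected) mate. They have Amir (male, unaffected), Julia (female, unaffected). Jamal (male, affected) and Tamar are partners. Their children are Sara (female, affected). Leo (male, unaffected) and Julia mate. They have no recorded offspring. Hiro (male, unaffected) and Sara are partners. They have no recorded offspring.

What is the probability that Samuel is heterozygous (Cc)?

1/3

Victor is unaffected so carries C and passed c to Tamar (cc), so Victor is Cc.
Olga is unaffected so carries C and passed c to Tamar (cc), so Olga is Cc.
Their cross gives offspring ratios 1/4 CC : 1/2 Cc : 1/4 cc. Conditioning on Samuel being unaffected, P(Cc) = 1/2 / 3/4 = 2/3 before taking Samuel's own offspring into account.
Rosa is affected, so Rosa is cc.
Now use Samuel's offspring. Probability of each recorded status — unaffected son Amir: 1/2 if Samuel is Cc, 1 if CC; unaffected daughter Julia: 1/2 if Samuel is Cc, 1 if CC.
Bayes: P(Cc) = 2/3·1/4 / (2/3·1/4 + 1/3·1) = 1/3.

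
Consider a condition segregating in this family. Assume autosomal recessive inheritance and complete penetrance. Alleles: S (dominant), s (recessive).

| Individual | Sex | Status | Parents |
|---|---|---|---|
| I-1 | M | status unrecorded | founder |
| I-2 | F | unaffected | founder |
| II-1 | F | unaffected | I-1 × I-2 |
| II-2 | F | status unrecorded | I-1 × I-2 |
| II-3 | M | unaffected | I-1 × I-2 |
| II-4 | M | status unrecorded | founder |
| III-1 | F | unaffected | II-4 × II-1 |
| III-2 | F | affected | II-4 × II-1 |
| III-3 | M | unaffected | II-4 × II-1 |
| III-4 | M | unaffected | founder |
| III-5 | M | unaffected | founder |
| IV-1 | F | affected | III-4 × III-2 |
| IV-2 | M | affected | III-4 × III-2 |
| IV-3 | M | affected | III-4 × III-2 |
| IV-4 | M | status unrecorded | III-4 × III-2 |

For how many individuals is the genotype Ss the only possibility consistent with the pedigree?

Obligate heterozygotes: II-1 is unaffected so carries S and passed s to III-2 (ss), so II-1 is Ss; III-4 is unaffected so carries S and passed s to IV-1 (ss), so III-4 is Ss.
Every other individual is either homozygous by phenotype or has at least one consistent homozygous assignment, so the count is 2.

2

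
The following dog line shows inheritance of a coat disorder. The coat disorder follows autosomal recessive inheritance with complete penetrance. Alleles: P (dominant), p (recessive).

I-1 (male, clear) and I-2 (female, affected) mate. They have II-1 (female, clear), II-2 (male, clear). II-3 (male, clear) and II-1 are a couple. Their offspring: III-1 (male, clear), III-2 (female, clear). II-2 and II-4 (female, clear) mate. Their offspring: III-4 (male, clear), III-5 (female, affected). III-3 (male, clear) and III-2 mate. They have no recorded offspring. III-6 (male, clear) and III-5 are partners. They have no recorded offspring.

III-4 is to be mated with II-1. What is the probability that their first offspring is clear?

5/6

II-2 is clear so carries P and received p from I-2 (pp), so II-2 is Pp.
II-4 is clear so carries P and passed p to III-5 (pp), so II-4 is Pp.
III-4 is a clear offspring of II-2 (Pp) × II-4 (Pp), whose cross gives 1/4 PP : 1/2 Pp : 1/4 pp; conditioning on being clear, III-4 is PP with probability 1/3, Pp with probability 2/3.
II-1 is clear so carries P and received p from I-2 (pp), so II-1 is Pp.
Summing over parental genotype combinations, P(offspring is clear) = 1/3·1 + 2/3·3/4 = 5/6.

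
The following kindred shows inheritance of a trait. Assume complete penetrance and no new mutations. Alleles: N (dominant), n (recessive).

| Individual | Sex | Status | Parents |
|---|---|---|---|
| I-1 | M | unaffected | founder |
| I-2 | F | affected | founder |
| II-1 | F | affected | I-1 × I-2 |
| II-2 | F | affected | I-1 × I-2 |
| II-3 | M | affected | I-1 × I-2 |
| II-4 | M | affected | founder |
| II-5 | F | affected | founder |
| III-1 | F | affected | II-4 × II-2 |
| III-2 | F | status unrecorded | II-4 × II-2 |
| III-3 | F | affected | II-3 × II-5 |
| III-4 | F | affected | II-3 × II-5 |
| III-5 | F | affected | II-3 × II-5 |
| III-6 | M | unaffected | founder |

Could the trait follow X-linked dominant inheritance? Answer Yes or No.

Yes

A consistent assignment under X-linked dominant exists: I-1 X^n Y, I-2 X^N X^N, II-1 X^N X^n, II-2 X^N X^n, II-3 X^N Y, II-4 X^N Y, II-5 X^N X^N, III-1 X^N X^N, III-2 X^N X^N, III-3 X^N X^N, III-4 X^N X^N, III-5 X^N X^N, III-6 X^n Y.
In this assignment every recorded phenotype matches its genotype and every non-founder's genotype is obtainable from its parents' genotypes, so the pedigree is consistent.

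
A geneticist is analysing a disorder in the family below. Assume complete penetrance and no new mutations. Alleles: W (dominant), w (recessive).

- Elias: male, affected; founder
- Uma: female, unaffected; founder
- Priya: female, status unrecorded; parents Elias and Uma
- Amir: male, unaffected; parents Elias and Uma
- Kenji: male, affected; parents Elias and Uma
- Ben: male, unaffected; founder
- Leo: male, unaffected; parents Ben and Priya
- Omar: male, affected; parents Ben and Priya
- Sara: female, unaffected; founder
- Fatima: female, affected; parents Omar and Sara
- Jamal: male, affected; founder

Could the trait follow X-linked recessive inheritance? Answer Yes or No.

A consistent assignment under X-linked recessive exists: Elias X^w Y, Uma X^W X^w, Priya X^W X^w, Amir X^W Y, Kenji X^w Y, Ben X^W Y, Leo X^W Y, Omar X^w Y, Sara X^W X^w, Fatima X^w X^w, Jamal X^w Y.
In this assignment every recorded phenotype matches its genotype and every non-founder's genotype is obtainable from its parents' genotypes, so the pedigree is consistent.

Yes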